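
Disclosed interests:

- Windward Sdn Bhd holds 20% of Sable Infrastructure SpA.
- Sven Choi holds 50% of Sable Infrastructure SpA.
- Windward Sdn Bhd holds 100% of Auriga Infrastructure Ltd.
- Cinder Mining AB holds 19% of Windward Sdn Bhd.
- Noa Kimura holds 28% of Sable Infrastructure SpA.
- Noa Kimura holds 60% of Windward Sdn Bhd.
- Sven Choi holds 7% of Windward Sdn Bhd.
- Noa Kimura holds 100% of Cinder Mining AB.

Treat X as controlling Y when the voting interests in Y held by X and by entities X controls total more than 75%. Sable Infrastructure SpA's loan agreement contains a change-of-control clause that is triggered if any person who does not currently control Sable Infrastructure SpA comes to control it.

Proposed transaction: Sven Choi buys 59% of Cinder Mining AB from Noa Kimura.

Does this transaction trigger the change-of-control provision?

The purchase adds only to Sven's holdings (Noa's stake shrinks), so Sven is the only person who could newly come to control Sable.
Sven's largest direct stake is 50% in Sable, which does not meet the threshold, so Sven controls no company.
In Sable, Sven's side holds only 50%, not > 75%.
So before the transaction, Sven does not control Sable.
After the purchase, Sven holds 59% of Cinder directly, and Noa's stake falls to 41%.
Sven's side now holds 59% of Cinder, not > 75%, so Sven still does not control Cinder.
After the transaction, Sven's side holds 50% of Sable, not > 75%, so Sven still does not control Sable.
No new person acquires control, so the clause is not triggered.

No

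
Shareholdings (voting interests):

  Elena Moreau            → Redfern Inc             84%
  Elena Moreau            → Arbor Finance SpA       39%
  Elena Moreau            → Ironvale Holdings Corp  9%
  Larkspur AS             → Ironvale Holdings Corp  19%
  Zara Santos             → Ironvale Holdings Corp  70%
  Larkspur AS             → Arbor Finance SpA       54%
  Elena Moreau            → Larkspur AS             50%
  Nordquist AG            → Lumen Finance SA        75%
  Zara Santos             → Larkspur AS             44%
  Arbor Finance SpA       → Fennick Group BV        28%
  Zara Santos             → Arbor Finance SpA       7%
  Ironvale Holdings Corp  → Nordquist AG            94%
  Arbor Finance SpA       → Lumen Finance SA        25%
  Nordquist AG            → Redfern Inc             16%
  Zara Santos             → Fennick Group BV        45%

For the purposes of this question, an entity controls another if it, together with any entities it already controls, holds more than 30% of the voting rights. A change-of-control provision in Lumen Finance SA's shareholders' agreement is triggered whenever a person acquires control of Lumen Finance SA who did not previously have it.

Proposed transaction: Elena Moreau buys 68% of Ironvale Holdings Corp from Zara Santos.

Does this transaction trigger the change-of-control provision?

Yes

The purchase adds only to Elena's holdings (Zara's stake shrinks), so Elena is the only person who could newly come to control Lumen.
Elena holds 50% of Larkspur, so Elena controls Larkspur.
Larkspur and Elena together hold 54% + 39% = 93% of Arbor, so Elena controls Arbor.
Elena holds 84% of Redfern, so Elena controls Redfern.
In Lumen, Elena's side holds only 25%, not > 30%.
So before the transaction, Elena does not control Lumen.
After the purchase, Elena's direct stake in Ironvale rises to 9% + 68% = 77%, and Zara's stake falls to 2%.
Larkspur and Elena together hold 19% + 77% = 96% of Ironvale, so Elena controls Ironvale.
Ironvale holds 94% of Nordquist, so Elena controls Nordquist.
Nordquist and Arbor together hold 75% + 25% = 100% of Lumen, so Elena controls Lumen.
Elena did not control Lumen before and does after, so the clause is triggered.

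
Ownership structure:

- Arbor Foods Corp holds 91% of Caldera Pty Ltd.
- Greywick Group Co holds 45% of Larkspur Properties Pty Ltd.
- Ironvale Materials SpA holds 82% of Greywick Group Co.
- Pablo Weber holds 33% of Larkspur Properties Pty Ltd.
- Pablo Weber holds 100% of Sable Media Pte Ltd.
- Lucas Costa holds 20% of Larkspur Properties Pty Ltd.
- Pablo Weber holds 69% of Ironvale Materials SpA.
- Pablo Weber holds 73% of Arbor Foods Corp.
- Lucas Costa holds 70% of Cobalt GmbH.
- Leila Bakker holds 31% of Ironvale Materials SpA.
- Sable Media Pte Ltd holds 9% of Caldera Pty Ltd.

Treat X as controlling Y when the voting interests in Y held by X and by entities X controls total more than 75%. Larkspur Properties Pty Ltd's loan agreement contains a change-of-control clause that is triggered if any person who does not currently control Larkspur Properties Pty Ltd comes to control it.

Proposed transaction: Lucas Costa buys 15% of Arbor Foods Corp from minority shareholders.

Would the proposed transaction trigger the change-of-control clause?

No

The purchase changes only Lucas's holdings, so Lucas is the only person who could newly come to control Larkspur.
Lucas's largest direct stake is 70% in Cobalt, which does not meet the threshold, so Lucas controls no company.
In Larkspur, Lucas's side holds only 20%, not > 75%.
So before the transaction, Lucas does not control Larkspur.
After the purchase, Lucas holds 15% of Arbor directly.
Lucas's side now holds 15% of Arbor, not > 75%, so Lucas still does not control Arbor.
After the transaction, Lucas's side holds 20% of Larkspur, not > 75%, so Lucas still does not control Larkspur.
No new person acquires control, so the clause is not triggered.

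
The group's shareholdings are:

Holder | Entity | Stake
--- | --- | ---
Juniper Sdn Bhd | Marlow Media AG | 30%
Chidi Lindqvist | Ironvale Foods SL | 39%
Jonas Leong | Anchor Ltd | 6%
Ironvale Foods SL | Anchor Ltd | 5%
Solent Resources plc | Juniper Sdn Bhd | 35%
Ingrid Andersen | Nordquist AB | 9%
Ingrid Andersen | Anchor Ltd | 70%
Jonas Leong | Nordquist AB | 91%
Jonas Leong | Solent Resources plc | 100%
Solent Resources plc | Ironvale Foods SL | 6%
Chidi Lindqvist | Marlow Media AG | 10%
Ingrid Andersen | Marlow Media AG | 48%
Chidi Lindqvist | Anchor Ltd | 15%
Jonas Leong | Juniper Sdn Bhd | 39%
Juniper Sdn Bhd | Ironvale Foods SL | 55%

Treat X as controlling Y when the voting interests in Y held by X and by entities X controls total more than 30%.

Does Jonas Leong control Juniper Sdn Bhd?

Jonas holds 100% of Solent, so Jonas controls Solent.
Solent and Jonas together hold 35% + 39% = 74% of Juniper, so Jonas controls Juniper.

Yes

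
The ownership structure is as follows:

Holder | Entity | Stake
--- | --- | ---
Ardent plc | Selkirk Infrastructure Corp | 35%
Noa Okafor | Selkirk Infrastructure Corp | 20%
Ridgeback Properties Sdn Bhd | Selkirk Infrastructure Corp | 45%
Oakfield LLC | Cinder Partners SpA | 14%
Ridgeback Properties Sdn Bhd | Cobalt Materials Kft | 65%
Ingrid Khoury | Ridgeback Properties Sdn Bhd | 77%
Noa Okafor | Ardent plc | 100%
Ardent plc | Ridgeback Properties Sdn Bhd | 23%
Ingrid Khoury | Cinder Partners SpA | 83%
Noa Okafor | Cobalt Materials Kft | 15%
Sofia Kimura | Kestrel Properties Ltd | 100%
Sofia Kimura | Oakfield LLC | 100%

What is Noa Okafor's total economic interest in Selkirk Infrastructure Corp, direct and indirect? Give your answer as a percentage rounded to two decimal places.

65.35%

Noa reaches Selkirk along 3 paths.
Via Ardent: 100% × 35% = 35%.
Via Ardent → Ridgeback: 100% × 23% × 45% = 10.35%.
Direct stake: 20% = 20%.
Total: 35% + 10.35% + 20% = 65.35%.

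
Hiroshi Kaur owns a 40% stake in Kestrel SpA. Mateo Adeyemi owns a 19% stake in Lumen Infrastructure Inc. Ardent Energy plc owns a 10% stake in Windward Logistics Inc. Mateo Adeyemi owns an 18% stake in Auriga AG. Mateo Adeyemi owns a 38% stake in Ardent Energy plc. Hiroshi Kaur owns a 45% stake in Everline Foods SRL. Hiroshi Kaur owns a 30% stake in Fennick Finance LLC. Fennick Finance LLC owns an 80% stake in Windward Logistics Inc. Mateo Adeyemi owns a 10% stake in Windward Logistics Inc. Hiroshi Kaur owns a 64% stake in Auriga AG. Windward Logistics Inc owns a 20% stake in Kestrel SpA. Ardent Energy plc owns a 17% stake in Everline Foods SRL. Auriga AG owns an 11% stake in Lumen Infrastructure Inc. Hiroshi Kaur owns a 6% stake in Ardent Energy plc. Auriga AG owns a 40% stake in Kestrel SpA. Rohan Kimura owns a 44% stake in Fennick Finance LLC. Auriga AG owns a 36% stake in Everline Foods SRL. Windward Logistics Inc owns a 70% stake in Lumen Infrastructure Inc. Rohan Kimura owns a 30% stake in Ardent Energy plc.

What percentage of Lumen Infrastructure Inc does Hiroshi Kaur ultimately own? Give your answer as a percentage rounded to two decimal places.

24.26%

Hiroshi reaches Lumen along 3 paths.
Via Auriga: 64% × 11% = 7.04%.
Via Ardent → Windward: 6% × 10% × 70% = 0.42%.
Via Fennick → Windward: 30% × 80% × 70% = 16.8%.
Total: 7.04% + 0.42% + 16.8% = 24.26%.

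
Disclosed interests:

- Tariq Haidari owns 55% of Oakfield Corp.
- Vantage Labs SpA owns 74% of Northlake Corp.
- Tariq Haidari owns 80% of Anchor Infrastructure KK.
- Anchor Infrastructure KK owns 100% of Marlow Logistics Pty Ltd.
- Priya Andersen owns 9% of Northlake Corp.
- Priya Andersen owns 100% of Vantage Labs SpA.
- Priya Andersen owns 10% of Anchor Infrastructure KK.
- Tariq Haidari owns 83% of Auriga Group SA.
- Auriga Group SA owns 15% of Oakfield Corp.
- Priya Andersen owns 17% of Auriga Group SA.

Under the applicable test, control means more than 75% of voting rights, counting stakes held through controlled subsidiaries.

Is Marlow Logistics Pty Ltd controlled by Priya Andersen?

Priya holds 100% of Vantage, so Priya controls Vantage.
Priya and Vantage together hold 9% + 74% = 83% of Northlake, so Priya controls Northlake.
Neither Priya nor any entity Priya controls holds any voting interest in Marlow.
So Priya does not control Marlow.

No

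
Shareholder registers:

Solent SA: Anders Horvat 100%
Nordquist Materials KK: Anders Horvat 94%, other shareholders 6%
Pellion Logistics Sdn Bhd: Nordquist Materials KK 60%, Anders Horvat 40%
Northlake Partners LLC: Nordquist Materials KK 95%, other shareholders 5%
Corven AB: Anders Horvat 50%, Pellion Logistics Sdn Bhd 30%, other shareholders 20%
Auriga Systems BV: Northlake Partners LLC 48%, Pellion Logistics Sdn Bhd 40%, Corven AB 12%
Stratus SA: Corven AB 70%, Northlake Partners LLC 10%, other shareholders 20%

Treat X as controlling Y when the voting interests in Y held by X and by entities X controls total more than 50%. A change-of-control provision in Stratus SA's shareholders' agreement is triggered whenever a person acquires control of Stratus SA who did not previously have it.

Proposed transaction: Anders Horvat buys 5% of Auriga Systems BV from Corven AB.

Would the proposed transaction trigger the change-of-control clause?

No

The purchase adds only to Anders's holdings (Corven's stake shrinks), so Anders is the only person who could newly come to control Stratus.
Anders holds 94% of Nordquist, so Anders controls Nordquist.
Nordquist holds 95% of Northlake, so Anders controls Northlake.
Nordquist and Anders together hold 60% + 40% = 100% of Pellion, so Anders controls Pellion.
Anders and Pellion together hold 50% + 30% = 80% of Corven, so Anders controls Corven.
Corven and Northlake together hold 70% + 10% = 80% of Stratus, so Anders controls Stratus.
So Anders already controls Stratus before the transaction.
After the purchase, Anders holds 5% of Auriga directly, and Corven's stake falls to 7%.
Anders controlled Stratus already, so this is not a new person acquiring control; every other person's position is unchanged or reduced.
No new person acquires control, so the clause is not triggered.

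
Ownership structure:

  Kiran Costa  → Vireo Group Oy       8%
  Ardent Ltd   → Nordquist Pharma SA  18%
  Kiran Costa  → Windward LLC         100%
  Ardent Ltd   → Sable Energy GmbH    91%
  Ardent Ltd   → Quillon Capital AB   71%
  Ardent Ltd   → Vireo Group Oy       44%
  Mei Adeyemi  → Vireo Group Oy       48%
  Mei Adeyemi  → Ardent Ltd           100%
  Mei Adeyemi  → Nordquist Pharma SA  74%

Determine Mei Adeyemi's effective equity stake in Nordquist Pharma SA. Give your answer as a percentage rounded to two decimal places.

Mei reaches Nordquist along 2 paths.
Direct stake: 74% = 74%.
Via Ardent: 100% × 18% = 18%.
Total: 74% + 18% = 92%.
Rounded: 92.00%.

92.00%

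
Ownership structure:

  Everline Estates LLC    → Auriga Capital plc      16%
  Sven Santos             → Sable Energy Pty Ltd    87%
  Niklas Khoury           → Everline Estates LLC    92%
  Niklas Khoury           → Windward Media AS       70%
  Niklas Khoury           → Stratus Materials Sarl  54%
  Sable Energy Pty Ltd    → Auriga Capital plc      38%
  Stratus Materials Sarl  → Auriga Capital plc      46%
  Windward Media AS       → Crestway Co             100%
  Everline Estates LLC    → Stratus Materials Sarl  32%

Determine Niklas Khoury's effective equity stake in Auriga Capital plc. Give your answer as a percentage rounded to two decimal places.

53.10%

Niklas reaches Auriga along 3 paths.
Via Everline: 92% × 16% = 14.72%.
Via Stratus: 54% × 46% = 24.84%.
Via Everline → Stratus: 92% × 32% × 46% = 13.5424%.
Total: 14.72% + 24.84% + 13.5424% = 53.1024%.
Rounded: 53.10%.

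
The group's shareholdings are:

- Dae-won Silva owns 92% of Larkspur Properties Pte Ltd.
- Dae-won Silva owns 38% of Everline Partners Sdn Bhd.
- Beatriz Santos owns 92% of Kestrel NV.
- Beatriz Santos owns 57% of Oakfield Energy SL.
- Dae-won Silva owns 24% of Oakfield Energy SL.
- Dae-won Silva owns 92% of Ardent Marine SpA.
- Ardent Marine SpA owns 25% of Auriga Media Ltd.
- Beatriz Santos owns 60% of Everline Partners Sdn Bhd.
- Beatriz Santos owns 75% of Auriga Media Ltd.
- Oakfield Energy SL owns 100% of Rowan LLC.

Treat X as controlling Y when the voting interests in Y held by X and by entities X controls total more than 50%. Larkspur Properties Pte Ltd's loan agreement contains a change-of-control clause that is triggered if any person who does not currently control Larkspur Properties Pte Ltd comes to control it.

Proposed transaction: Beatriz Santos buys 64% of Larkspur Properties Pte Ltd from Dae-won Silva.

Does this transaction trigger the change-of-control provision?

The purchase adds only to Beatriz's holdings (Dae-won's stake shrinks), so Beatriz is the only person who could newly come to control Larkspur.
Beatriz holds 60% of Everline, so Beatriz controls Everline.
Beatriz holds 57% of Oakfield, so Beatriz controls Oakfield.
Beatriz holds 75% of Auriga, so Beatriz controls Auriga.
Beatriz holds 92% of Kestrel, so Beatriz controls Kestrel.
Oakfield holds 100% of Rowan, so Beatriz controls Rowan.
Neither Beatriz nor any entity Beatriz controls holds any voting interest in Larkspur.
So before the transaction, Beatriz does not control Larkspur.
After the purchase, Beatriz holds 64% of Larkspur directly, and Dae-won's stake falls to 28%.
Beatriz holds 64% of Larkspur, so Beatriz controls Larkspur.
Beatriz did not control Larkspur before and does after, so the clause is triggered.

Yes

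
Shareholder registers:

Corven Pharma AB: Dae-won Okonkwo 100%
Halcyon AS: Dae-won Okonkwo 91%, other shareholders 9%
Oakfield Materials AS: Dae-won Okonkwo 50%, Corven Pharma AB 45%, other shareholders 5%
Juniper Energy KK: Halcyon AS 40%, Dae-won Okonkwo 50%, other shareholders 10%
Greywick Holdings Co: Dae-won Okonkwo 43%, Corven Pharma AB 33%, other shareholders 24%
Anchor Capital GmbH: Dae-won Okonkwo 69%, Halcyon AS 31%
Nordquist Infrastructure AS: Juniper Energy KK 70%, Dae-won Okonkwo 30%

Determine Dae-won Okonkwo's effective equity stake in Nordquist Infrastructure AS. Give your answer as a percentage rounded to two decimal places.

Dae-won reaches Nordquist along 3 paths.
Via Halcyon → Juniper: 91% × 40% × 70% = 25.48%.
Via Juniper: 50% × 70% = 35%.
Direct stake: 30% = 30%.
Total: 25.48% + 35% + 30% = 90.48%.

90.48%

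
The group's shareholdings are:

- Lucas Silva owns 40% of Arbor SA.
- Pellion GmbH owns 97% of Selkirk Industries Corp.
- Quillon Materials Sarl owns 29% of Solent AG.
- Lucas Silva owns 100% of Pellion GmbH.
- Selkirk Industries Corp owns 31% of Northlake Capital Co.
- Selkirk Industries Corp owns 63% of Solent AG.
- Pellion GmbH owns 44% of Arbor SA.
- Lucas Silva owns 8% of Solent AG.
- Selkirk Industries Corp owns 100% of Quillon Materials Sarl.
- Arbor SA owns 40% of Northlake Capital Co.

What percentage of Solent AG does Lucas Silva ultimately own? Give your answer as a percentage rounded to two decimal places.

97.24%

Lucas reaches Solent along 3 paths.
Direct stake: 8% = 8%.
Via Pellion → Selkirk: 100% × 97% × 63% = 61.11%.
Via Pellion → Selkirk → Quillon: 100% × 97% × 100% × 29% = 28.13%.
Total: 8% + 61.11% + 28.13% = 97.24%.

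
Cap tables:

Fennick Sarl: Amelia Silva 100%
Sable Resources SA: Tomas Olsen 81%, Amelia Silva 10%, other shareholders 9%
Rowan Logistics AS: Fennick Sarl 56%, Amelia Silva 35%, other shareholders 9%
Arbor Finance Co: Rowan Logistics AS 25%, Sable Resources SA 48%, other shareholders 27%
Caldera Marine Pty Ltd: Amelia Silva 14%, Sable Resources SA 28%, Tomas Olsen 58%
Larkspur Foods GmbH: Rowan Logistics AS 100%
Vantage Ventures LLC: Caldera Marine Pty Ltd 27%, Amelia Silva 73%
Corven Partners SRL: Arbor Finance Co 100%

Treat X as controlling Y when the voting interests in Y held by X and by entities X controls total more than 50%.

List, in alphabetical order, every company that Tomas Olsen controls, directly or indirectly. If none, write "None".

Tomas holds 81% of Sable, so Tomas controls Sable.
Sable and Tomas together hold 28% + 58% = 86% of Caldera, so Tomas controls Caldera.
No other company's threshold is met.

Caldera Marine Pty Ltd, Sable Resources SA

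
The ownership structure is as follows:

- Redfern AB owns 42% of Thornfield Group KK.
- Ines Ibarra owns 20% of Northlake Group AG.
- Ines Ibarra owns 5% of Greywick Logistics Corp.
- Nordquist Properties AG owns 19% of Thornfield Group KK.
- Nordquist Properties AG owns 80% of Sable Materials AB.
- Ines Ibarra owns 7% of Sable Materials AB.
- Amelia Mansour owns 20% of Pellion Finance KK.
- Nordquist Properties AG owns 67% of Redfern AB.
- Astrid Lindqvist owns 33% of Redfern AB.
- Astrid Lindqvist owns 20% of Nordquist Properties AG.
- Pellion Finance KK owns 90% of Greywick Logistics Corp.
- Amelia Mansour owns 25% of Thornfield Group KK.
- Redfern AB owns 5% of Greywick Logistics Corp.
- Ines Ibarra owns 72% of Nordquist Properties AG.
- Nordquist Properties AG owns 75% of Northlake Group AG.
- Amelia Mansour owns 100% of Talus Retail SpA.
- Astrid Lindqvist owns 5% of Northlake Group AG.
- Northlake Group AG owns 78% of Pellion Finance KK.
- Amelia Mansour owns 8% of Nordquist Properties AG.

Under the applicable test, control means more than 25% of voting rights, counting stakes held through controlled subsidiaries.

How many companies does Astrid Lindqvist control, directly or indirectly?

Astrid holds 33% of Redfern, so Astrid controls Redfern.
Redfern holds 42% of Thornfield, so Astrid controls Thornfield.
No other company's threshold is met.
Astrid controls 2 companies.

2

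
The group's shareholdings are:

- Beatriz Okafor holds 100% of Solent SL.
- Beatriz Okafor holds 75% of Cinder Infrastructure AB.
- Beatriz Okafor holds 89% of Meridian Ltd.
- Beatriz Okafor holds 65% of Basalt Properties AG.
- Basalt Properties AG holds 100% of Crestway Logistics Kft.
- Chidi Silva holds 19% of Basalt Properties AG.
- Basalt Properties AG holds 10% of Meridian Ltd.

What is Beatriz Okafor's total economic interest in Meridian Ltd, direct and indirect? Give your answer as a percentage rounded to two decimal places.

Beatriz reaches Meridian along 2 paths.
Via Basalt: 65% × 10% = 6.5%.
Direct stake: 89% = 89%.
Total: 6.5% + 89% = 95.5%.
Rounded: 95.50%.

95.50%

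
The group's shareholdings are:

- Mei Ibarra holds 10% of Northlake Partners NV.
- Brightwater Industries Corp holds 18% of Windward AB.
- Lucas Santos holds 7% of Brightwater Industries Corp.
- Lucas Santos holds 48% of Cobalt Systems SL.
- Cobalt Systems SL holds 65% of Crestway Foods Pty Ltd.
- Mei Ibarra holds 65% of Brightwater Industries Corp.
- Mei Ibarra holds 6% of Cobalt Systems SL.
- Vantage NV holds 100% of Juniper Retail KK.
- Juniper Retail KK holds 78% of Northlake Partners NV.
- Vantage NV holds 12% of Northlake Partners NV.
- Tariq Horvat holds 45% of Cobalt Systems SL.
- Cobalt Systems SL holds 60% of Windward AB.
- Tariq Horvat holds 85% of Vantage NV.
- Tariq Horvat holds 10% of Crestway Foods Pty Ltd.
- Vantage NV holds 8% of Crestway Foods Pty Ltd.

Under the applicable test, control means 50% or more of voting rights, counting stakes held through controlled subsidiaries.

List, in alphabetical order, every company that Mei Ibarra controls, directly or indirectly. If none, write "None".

Mei holds 65% of Brightwater, so Mei controls Brightwater.
No other company's threshold is met.

Brightwater Industries Corp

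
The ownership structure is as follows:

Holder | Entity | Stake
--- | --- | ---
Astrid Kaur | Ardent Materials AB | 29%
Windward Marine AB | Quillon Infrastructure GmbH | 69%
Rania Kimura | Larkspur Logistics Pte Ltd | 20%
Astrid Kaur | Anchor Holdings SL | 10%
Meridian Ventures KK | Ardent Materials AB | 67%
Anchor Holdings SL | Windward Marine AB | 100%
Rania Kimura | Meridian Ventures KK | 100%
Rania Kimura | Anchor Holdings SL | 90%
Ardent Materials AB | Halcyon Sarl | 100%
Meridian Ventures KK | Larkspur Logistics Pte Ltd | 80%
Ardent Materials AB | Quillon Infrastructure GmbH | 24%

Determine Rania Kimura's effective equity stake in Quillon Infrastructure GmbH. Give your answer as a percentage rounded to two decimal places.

Rania reaches Quillon along 2 paths.
Via Anchor → Windward: 90% × 100% × 69% = 62.1%.
Via Meridian → Ardent: 100% × 67% × 24% = 16.08%.
Total: 62.1% + 16.08% = 78.18%.

78.18%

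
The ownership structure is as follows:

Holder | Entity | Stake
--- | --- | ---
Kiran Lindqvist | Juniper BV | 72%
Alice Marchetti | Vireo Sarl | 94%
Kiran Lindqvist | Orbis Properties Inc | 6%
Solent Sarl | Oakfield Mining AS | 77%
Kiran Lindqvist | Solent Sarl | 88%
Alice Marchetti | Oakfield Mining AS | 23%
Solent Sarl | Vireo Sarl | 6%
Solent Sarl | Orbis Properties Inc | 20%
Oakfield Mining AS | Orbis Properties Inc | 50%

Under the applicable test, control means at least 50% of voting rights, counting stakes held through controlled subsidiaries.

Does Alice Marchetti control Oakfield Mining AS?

Alice holds 94% of Vireo, so Alice controls Vireo.
In Oakfield, Alice's side holds only 23%, not ≥ 50%.
So Alice does not control Oakfield.

No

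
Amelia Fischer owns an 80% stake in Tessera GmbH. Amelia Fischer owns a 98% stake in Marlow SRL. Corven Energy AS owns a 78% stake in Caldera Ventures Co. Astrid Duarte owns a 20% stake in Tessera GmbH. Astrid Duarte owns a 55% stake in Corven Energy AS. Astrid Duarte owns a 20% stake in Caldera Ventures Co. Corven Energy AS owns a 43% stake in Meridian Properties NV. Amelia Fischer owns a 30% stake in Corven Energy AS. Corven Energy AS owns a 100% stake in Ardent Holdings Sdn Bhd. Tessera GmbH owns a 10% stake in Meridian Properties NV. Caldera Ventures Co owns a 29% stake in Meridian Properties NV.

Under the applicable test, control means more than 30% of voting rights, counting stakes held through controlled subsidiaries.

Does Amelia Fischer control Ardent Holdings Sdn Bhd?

No

Amelia holds 80% of Tessera, so Amelia controls Tessera.
Amelia holds 98% of Marlow, so Amelia controls Marlow.
Neither Amelia nor any entity Amelia controls holds any voting interest in Ardent.
So Amelia does not control Ardent.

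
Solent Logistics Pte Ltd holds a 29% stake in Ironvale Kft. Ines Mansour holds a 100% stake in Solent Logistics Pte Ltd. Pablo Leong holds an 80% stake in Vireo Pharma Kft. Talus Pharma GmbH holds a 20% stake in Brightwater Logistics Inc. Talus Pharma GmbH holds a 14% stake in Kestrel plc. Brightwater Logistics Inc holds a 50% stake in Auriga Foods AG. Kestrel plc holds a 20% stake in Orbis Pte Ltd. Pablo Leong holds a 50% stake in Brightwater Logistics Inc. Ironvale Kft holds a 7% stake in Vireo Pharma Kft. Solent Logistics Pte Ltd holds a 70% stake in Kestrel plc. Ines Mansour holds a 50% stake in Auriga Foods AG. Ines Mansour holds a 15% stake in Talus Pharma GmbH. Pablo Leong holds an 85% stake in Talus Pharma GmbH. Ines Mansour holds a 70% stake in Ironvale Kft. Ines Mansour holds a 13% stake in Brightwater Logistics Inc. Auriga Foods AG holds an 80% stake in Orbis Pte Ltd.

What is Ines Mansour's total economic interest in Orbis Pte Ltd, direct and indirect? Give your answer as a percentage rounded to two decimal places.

60.82%

Ines reaches Orbis along 5 paths.
Via Solent → Kestrel: 100% × 70% × 20% = 14%.
Via Talus → Kestrel: 15% × 14% × 20% = 0.42%.
Via Talus → Brightwater → Auriga: 15% × 20% × 50% × 80% = 1.2%.
Via Brightwater → Auriga: 13% × 50% × 80% = 5.2%.
Via Auriga: 50% × 80% = 40%.
Total: 14% + 0.42% + 1.2% + 5.2% + 40% = 60.82%.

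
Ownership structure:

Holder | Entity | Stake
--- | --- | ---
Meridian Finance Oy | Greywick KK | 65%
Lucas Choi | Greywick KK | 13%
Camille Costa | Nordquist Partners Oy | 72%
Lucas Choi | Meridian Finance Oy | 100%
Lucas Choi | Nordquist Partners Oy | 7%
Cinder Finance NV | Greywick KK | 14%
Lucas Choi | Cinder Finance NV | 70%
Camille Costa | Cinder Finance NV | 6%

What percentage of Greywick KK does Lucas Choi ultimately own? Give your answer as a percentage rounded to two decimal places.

87.80%

Lucas reaches Greywick along 3 paths.
Via Cinder: 70% × 14% = 9.8%.
Direct stake: 13% = 13%.
Via Meridian: 100% × 65% = 65%.
Total: 9.8% + 13% + 65% = 87.8%.
Rounded: 87.80%.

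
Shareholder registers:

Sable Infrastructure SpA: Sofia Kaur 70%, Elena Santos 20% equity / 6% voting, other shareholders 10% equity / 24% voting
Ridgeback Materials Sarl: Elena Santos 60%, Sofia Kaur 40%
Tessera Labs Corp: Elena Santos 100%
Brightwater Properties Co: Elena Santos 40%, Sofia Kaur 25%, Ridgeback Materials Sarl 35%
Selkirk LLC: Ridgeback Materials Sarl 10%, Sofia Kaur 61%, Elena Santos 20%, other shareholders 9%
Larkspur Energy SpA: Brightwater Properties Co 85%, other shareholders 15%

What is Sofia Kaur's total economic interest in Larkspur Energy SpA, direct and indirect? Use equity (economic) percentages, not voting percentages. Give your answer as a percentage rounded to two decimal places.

Sofia reaches Larkspur along 2 paths.
Via Brightwater: 25% × 85% = 21.25%.
Via Ridgeback → Brightwater: 40% × 35% × 85% = 11.9%.
Total: 21.25% + 11.9% = 33.15%.

33.15%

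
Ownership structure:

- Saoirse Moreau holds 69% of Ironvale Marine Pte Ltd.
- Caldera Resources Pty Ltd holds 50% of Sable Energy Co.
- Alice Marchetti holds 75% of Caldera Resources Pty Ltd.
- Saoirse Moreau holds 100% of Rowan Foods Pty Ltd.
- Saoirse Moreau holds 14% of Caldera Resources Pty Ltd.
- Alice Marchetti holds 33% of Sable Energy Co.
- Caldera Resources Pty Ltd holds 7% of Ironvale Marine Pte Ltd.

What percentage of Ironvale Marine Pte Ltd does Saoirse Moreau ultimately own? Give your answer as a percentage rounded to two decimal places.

Saoirse reaches Ironvale along 2 paths.
Direct stake: 69% = 69%.
Via Caldera: 14% × 7% = 0.98%.
Total: 69% + 0.98% = 69.98%.

69.98%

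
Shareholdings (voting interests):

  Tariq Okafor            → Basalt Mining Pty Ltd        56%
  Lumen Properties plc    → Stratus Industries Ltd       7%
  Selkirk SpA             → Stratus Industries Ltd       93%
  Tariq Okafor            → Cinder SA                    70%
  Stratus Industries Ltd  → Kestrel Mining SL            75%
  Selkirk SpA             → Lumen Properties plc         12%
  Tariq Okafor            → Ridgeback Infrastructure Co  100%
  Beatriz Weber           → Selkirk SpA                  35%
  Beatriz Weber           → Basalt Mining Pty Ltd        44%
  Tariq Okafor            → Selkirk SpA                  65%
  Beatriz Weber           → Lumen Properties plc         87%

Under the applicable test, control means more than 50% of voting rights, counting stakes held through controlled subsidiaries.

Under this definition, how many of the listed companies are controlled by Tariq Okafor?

Tariq holds 65% of Selkirk, so Tariq controls Selkirk.
Tariq holds 56% of Basalt, so Tariq controls Basalt.
Tariq holds 70% of Cinder, so Tariq controls Cinder.
Selkirk holds 93% of Stratus, so Tariq controls Stratus.
Stratus holds 75% of Kestrel, so Tariq controls Kestrel.
Tariq holds 100% of Ridgeback, so Tariq controls Ridgeback.
No other company's threshold is met.
Tariq controls 6 companies.

6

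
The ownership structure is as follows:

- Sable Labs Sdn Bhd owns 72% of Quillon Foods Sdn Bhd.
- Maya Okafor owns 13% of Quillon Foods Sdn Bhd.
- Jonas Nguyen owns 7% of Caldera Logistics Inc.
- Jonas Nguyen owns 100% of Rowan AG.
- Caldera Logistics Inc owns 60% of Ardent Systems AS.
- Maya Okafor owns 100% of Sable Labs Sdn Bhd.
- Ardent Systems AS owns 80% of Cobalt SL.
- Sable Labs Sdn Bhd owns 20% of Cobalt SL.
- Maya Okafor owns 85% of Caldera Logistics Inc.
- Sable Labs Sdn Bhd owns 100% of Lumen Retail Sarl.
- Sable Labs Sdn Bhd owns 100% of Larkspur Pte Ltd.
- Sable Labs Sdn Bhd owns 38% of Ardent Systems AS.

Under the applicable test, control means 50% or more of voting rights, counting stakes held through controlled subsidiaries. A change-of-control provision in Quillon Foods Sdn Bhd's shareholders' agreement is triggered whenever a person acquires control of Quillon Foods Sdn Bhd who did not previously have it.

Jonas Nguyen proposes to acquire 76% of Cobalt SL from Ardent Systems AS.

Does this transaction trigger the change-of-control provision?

The purchase adds only to Jonas's holdings (Ardent's stake shrinks), so Jonas is the only person who could newly come to control Quillon.
Jonas holds 100% of Rowan, so Jonas controls Rowan.
Neither Jonas nor any entity Jonas controls holds any voting interest in Quillon.
So before the transaction, Jonas does not control Quillon.
After the purchase, Jonas holds 76% of Cobalt directly, and Ardent's stake falls to 4%.
Jonas holds 76% of Cobalt, so Jonas controls Cobalt.
After the transaction, neither Jonas nor any entity Jonas controls holds a voting interest in Quillon, so Jonas still does not control it.
No new person acquires control, so the clause is not triggered.

No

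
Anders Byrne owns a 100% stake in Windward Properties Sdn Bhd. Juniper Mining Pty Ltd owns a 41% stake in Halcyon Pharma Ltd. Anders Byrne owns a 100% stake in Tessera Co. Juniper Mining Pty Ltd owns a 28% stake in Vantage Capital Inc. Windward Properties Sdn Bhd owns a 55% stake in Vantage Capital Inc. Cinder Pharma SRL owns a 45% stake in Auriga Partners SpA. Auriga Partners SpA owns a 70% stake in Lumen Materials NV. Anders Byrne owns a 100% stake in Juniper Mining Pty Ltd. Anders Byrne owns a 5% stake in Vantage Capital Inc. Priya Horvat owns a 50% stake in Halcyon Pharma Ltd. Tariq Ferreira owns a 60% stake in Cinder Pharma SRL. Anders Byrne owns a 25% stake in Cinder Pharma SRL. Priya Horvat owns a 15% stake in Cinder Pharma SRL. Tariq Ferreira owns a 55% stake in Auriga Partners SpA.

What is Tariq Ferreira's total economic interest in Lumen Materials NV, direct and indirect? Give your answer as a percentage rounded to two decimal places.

Tariq reaches Lumen along 2 paths.
Via Cinder → Auriga: 60% × 45% × 70% = 18.9%.
Via Auriga: 55% × 70% = 38.5%.
Total: 18.9% + 38.5% = 57.4%.
Rounded: 57.40%.

57.40%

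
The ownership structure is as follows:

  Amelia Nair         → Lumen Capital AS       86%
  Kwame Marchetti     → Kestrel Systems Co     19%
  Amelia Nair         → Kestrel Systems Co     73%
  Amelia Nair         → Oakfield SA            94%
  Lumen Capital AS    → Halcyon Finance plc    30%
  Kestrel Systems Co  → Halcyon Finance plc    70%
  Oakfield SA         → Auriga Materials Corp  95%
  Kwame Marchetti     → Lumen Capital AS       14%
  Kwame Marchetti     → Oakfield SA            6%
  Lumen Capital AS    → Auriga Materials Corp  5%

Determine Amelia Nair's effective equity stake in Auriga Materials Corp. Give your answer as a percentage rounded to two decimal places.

Amelia reaches Auriga along 2 paths.
Via Oakfield: 94% × 95% = 89.3%.
Via Lumen: 86% × 5% = 4.3%.
Total: 89.3% + 4.3% = 93.6%.
Rounded: 93.60%.

93.60%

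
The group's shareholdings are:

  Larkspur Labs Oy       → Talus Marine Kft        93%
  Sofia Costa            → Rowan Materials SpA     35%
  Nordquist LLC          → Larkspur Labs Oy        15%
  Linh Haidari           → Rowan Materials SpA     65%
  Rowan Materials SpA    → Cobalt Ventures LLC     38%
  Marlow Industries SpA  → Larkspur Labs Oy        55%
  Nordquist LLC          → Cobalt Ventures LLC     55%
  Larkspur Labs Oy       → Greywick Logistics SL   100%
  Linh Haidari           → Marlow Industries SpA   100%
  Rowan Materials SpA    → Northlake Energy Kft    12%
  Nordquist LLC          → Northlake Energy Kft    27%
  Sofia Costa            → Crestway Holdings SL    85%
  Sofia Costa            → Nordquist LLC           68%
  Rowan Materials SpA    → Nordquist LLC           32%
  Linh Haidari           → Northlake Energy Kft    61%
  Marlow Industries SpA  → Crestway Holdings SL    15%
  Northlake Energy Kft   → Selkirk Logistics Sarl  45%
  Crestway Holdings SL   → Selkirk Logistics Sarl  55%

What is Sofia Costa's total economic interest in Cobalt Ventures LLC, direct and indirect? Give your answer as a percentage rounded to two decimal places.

Sofia reaches Cobalt along 3 paths.
Via Rowan: 35% × 38% = 13.3%.
Via Rowan → Nordquist: 35% × 32% × 55% = 6.16%.
Via Nordquist: 68% × 55% = 37.4%.
Total: 13.3% + 6.16% + 37.4% = 56.86%.

56.86%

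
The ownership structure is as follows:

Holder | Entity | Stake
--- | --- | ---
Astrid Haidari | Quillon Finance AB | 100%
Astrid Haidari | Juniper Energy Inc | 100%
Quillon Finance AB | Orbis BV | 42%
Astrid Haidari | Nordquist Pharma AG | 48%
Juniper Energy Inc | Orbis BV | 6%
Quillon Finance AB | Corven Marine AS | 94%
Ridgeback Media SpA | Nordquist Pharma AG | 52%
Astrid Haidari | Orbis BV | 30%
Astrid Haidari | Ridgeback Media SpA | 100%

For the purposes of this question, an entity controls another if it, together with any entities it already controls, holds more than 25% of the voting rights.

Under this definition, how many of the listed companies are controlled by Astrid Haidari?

6

Astrid holds 100% of Quillon, so Astrid controls Quillon.
Astrid holds 100% of Ridgeback, so Astrid controls Ridgeback.
Astrid holds 100% of Juniper, so Astrid controls Juniper.
Quillon and Juniper and Astrid together hold 42% + 6% + 30% = 78% of Orbis, so Astrid controls Orbis.
Astrid and Ridgeback together hold 48% + 52% = 100% of Nordquist, so Astrid controls Nordquist.
Quillon holds 94% of Corven, so Astrid controls Corven.
Astrid controls 6 companies.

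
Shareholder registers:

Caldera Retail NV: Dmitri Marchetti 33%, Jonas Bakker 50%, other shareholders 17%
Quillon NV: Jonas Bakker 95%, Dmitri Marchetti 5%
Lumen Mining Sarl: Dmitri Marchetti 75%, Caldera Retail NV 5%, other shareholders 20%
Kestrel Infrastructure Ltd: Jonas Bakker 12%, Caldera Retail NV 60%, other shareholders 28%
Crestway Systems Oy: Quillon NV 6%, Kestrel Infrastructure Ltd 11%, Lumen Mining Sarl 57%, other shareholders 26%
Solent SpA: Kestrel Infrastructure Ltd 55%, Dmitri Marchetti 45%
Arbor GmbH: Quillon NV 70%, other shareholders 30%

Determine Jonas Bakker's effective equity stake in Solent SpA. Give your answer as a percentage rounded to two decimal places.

Jonas reaches Solent along 2 paths.
Via Kestrel: 12% × 55% = 6.6%.
Via Caldera → Kestrel: 50% × 60% × 55% = 16.5%.
Total: 6.6% + 16.5% = 23.1%.
Rounded: 23.10%.

23.10%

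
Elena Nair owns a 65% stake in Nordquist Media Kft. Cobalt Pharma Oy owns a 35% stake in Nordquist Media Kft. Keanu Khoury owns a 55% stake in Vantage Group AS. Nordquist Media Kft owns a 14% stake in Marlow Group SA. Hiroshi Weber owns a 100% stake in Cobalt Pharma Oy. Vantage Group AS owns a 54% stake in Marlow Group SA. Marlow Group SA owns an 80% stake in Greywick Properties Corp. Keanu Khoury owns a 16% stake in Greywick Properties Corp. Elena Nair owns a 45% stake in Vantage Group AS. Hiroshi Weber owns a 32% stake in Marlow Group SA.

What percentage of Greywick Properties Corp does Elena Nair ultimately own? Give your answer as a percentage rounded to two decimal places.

26.72%

Elena reaches Greywick along 2 paths.
Via Vantage → Marlow: 45% × 54% × 80% = 19.44%.
Via Nordquist → Marlow: 65% × 14% × 80% = 7.28%.
Total: 19.44% + 7.28% = 26.72%.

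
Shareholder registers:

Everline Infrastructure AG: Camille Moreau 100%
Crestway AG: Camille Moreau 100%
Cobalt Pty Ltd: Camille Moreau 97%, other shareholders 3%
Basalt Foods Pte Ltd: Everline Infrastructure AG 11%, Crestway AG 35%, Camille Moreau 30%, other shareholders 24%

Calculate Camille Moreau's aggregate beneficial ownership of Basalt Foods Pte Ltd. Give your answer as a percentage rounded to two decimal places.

76.00%

Camille reaches Basalt along 3 paths.
Via Everline: 100% × 11% = 11%.
Via Crestway: 100% × 35% = 35%.
Direct stake: 30% = 30%.
Total: 11% + 35% + 30% = 76%.
Rounded: 76.00%.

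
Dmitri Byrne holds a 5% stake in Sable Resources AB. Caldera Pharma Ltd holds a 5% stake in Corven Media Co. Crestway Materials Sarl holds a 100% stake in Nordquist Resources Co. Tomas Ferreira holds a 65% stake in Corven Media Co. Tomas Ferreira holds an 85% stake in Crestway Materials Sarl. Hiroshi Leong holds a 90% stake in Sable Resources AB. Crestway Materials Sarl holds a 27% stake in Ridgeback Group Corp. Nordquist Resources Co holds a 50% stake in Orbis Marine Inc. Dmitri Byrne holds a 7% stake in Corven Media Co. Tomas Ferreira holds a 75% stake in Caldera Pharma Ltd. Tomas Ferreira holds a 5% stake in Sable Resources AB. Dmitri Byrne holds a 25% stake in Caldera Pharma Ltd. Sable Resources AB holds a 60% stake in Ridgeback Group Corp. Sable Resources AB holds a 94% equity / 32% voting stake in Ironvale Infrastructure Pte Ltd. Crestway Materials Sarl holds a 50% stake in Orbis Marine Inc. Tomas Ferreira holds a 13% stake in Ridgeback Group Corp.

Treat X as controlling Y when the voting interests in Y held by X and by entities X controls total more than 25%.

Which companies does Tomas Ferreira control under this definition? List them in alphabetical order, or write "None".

Tomas holds 85% of Crestway, so Tomas controls Crestway.
Tomas holds 75% of Caldera, so Tomas controls Caldera.
Crestway holds 100% of Nordquist, so Tomas controls Nordquist.
Crestway and Tomas together hold 27% + 13% = 40% of Ridgeback, so Tomas controls Ridgeback.
Tomas and Caldera together hold 65% + 5% = 70% of Corven, so Tomas controls Corven.
Crestway and Nordquist together hold 50% + 50% = 100% of Orbis, so Tomas controls Orbis.
No other company's threshold is met.

Caldera Pharma Ltd, Corven Media Co, Crestway Materials Sarl, Nordquist Resources Co, Orbis Marine Inc, Ridgeback Group Corp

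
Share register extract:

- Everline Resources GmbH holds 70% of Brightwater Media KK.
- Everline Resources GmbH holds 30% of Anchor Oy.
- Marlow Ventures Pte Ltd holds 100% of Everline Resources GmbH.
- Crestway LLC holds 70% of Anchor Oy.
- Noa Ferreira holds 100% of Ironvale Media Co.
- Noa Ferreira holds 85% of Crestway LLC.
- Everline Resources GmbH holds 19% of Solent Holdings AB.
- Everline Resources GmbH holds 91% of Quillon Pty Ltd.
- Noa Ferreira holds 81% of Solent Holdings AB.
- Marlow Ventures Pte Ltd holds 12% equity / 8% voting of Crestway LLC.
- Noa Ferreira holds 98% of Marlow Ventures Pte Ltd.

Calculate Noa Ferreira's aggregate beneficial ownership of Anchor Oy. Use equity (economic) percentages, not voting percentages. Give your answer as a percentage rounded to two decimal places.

Noa reaches Anchor along 3 paths.
Via Crestway: 85% × 70% = 59.5%.
Via Marlow → Crestway: 98% × 12% × 70% = 8.232%.
Via Marlow → Everline: 98% × 100% × 30% = 29.4%.
Total: 59.5% + 8.232% + 29.4% = 97.132%.
Rounded: 97.13%.

97.13%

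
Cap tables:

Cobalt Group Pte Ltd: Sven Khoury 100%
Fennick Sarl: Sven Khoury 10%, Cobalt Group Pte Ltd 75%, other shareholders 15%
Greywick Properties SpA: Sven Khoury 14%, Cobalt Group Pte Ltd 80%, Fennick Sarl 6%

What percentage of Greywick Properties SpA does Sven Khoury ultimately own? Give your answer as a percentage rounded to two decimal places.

99.10%

Sven reaches Greywick along 4 paths.
Direct stake: 14% = 14%.
Via Cobalt: 100% × 80% = 80%.
Via Fennick: 10% × 6% = 0.6%.
Via Cobalt → Fennick: 100% × 75% × 6% = 4.5%.
Total: 14% + 80% + 0.6% + 4.5% = 99.1%.
Rounded: 99.10%.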